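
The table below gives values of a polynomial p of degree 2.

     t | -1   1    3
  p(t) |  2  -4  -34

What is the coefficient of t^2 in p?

-3

Write p(t) = at^2 + bt + c. Substituting each data point gives a linear system:
  a - b + c = 2
  a + b + c = -4
  9a + 3b + c = -34
Solving the system yields a = -3, b = -3, c = 2.
So p(t) = -3t² - 3t + 2.
The leading coefficient is -3.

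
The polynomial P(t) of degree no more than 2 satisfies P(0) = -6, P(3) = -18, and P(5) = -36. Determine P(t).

P(t) = -t^2 - t - 6

Using the Lagrange interpolation formula with nodes 0, 3, 5:
  L_0(t) = (t - 3)(t - 5) / 15
  L_1(t) = t(t - 5) / -6
  L_2(t) = t(t - 3) / 10
Then P(t) = -6·L_0(t) - 18·L_1(t) - 36·L_2(t).
Expanding and collecting terms gives P(t) = -t² - t - 6.
Check: P(0) = -6. ✓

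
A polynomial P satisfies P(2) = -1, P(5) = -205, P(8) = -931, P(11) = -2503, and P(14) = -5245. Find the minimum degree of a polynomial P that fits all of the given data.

Forward differences of the values at s = 2, 5, 8, 11, 14:
  P  : -1  -205  -931  -2503  -5245
  Δ  : -204  -726  -1572  -2742
  Δ^2: -522  -846  -1170
  Δ^3: -324  -324
  Δ^4: 0
The third differences are constant (-324) and nonzero, while all higher differences vanish, so the minimal degree is 3.

3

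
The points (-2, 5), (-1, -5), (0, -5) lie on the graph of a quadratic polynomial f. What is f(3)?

Forward differences of the values at x = -2, -1, 0:
  f  : 5  -5  -5
  Δ  : -10  0
  Δ^2: 10
The second differences are constant, confirming degree 2.
Interpolating (Newton forward form) and evaluating at x = 3 gives f(3) = 55.

55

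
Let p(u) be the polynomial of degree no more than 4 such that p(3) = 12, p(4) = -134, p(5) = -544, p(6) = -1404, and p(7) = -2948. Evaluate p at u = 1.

16

Write p(u) = au^4 + bu^3 + cu^2 + du + e. Substituting each data point gives a linear system:
  81a + 27b + 9c + 3d + e = 12
  256a + 64b + 16c + 4d + e = -134
  625a + 125b + 25c + 5d + e = -544
  1296a + 216b + 36c + 6d + e = -1404
  2401a + 343b + 49c + 7d + e = -2948
Solving the system yields a = -2, b = 5, c = 2, d = 5, e = 6.
So p(u) = -2u⁴ + 5u³ + 2u² + 5u + 6.
Then p(1) = 16.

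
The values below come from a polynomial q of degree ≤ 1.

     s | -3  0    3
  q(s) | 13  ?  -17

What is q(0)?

On equispaced nodes a degree-1 polynomial has vanishing second forward difference, so
  q(-3) - 2·q(0) + q(3) = 0.
Substituting the known values and solving for q(0):
  -2·q(0) = 4
  q(0) = -2.

-2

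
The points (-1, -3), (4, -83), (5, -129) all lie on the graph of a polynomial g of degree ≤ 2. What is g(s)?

Using the Lagrange interpolation formula with nodes -1, 4, 5:
  L_0(s) = (s - 4)(s - 5) / 30
  L_1(s) = (s + 1)(s - 5) / -5
  L_2(s) = (s + 1)(s - 4) / 6
Then g(s) = -3·L_0(s) - 83·L_1(s) - 129·L_2(s).
Expanding and collecting terms gives g(s) = -5s^2 - s + 1.
Check: g(5) = -129. ✓

g(s) = -5s^2 - s + 1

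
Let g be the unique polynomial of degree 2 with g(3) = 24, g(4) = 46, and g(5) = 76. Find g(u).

Write g(u) = au^2 + bu + c. Substituting each data point gives a linear system:
  9a + 3b + c = 24
  16a + 4b + c = 46
  25a + 5b + c = 76
Solving the system yields a = 4, b = -6, c = 6.
So g(u) = 4u^2 - 6u + 6.
Check: g(3) = 24. ✓

g(u) = 4u^2 - 6u + 6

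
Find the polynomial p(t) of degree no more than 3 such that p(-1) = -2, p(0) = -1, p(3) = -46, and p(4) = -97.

Write p(t) = at^3 + bt^2 + ct + d. Substituting each data point gives a linear system:
  -a + b - c + d = -2
  d = -1
  27a + 9b + 3c + d = -46
  64a + 16b + 4c + d = -97
Solving the system yields a = -1, b = -2, c = 0, d = -1.
So p(t) = -t^3 - 2t^2 - 1.
Check: p(0) = -1. ✓

p(t) = -t^3 - 2t^2 - 1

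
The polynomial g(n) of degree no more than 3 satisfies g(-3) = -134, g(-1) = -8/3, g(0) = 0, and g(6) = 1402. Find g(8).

9784/3

Using the Lagrange interpolation formula with nodes -3, -1, 0, 6:
  L_0(n) = (n + 1)n(n - 6) / -54
  L_1(n) = (n + 3)n(n - 6) / 14
  L_2(n) = (n + 3)(n + 1)(n - 6) / -18
  L_3(n) = (n + 3)(n + 1)n / 378
Then g(n) = -134·L_0(n) - 8/3·L_1(n) + 0·L_2(n) + 1402·L_3(n).
Expanding and collecting terms gives g(n) = 6n³ + 3n² - (1/3)n.
Evaluating at n = 8: g(8) = 9784/3.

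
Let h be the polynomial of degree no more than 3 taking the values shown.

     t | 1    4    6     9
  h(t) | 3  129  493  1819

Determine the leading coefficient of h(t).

3

Write h(t) = at^3 + bt^2 + ct + d. Substituting each data point gives a linear system:
  a + b + c + d = 3
  64a + 16b + 4c + d = 129
  216a + 36b + 6c + d = 493
  729a + 81b + 9c + d = 1819
Solving the system yields a = 3, b = -5, c = 4, d = 1.
So h(t) = 3t³ - 5t² + 4t + 1.
The leading coefficient is 3.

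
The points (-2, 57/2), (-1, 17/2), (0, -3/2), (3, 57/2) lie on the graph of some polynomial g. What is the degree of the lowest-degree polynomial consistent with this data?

2

Divided differences on the nodes -2, -1, 0, 3:
  order 0: 57/2  17/2  -3/2  57/2
  order 1: -20  -10  10
  order 2: 5  5
  order 3: 0
The order-2 divided differences are all 5 (nonzero) and every higher order vanishes, so the data lies on a polynomial of degree exactly 2.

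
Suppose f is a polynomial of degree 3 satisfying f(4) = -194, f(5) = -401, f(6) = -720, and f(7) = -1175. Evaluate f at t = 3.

Using the Lagrange interpolation formula with nodes 4, 5, 6, 7:
  L_0(t) = (t - 5)(t - 6)(t - 7) / -6
  L_1(t) = (t - 4)(t - 6)(t - 7) / 2
  L_2(t) = (t - 4)(t - 5)(t - 7) / -2
  L_3(t) = (t - 4)(t - 5)(t - 6) / 6
Then f(t) = -194·L_0(t) - 401·L_1(t) - 720·L_2(t) - 1175·L_3(t).
Expanding and collecting terms gives f(t) = -4t^3 + 4t^2 + t - 6.
Evaluating at t = 3: f(3) = -75.

-75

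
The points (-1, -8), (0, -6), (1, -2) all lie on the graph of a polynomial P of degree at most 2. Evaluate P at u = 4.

Forward differences of the values at u = -1, 0, 1:
  P  : -8  -6  -2
  Δ  : 2  4
  Δ^2: 2
The second differences are constant, confirming degree 2.
Interpolating (Newton forward form) and evaluating at u = 4 gives P(4) = 22.

22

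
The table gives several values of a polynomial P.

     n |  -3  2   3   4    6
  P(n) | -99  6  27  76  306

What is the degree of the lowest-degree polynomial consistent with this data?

3

Divided differences on the nodes -3, 2, 3, 4, 6:
  order 0: -99  6  27  76  306
  order 1: 21  21  49  115
  order 2: 0  14  22
  order 3: 2  2
  order 4: 0
The order-3 divided differences are all 2 (nonzero) and every higher order vanishes, so the data lies on a polynomial of degree exactly 3.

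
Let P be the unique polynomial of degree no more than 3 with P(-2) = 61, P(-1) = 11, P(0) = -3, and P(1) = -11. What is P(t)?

P(t) = -5t^3 + 3t^2 - 6t - 3

Write P(t) = at^3 + bt^2 + ct + d. Substituting each data point gives a linear system:
  -8a + 4b - 2c + d = 61
  -a + b - c + d = 11
  d = -3
  a + b + c + d = -11
Solving the system yields a = -5, b = 3, c = -6, d = -3.
So P(t) = -5t^3 + 3t^2 - 6t - 3.
Check: P(-2) = 61. ✓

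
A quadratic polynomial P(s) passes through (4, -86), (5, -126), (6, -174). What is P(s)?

P(s) = -4s^2 - 4s - 6

Write P(s) = as^2 + bs + c. Substituting each data point gives a linear system:
  16a + 4b + c = -86
  25a + 5b + c = -126
  36a + 6b + c = -174
Solving the system yields a = -4, b = -4, c = -6.
So P(s) = -4s^2 - 4s - 6.
Check: P(5) = -126. ✓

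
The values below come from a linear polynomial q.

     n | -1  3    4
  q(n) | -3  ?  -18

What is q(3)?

-15

The 2 known points determine the degree-1 polynomial uniquely.
Write q(n) = an + b. Substituting each data point gives a linear system:
  -a + b = -3
  4a + b = -18
Solving the system yields a = -3, b = -6.
So q(n) = -3n - 6.
Then q(3) = -15.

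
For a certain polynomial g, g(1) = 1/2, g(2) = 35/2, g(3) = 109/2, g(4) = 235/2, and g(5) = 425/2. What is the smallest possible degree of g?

Forward differences of the values at t = 1, 2, 3, 4, 5:
  g  : 1/2  35/2  109/2  235/2  425/2
  Δ  : 17  37  63  95
  Δ^2: 20  26  32
  Δ^3: 6  6
  Δ^4: 0
The third differences are constant (6) and nonzero, while all higher differences vanish, so the minimal degree is 3.

3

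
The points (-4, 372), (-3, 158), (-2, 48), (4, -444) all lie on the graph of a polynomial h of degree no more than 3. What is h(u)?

Write h(u) = au^3 + bu^2 + cu + d. Substituting each data point gives a linear system:
  -64a + 16b - 4c + d = 372
  -27a + 9b - 3c + d = 158
  -8a + 4b - 2c + d = 48
  64a + 16b + 4c + d = -444
Solving the system yields a = -6, b = -2, c = -6, d = -4.
So h(u) = -6u^3 - 2u^2 - 6u - 4.
Check: h(4) = -444. ✓

h(u) = -6u^3 - 2u^2 - 6u - 4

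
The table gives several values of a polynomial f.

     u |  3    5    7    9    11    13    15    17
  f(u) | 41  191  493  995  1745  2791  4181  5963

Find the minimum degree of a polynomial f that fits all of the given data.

3

Forward differences of the values at u = 3, 5, 7, 9, 11, 13, 15, 17:
  f  : 41  191  493  995  1745  2791  4181  5963
  Δ  : 150  302  502  750  1046  1390  1782
  Δ^2: 152  200  248  296  344  392
  Δ^3: 48  48  48  48  48
  Δ^4: 0  0  0  0
  Δ^5: 0  0  0
  Δ^6: 0  0
  Δ^7: 0
The third differences are constant (48) and nonzero, while all higher differences vanish, so the minimal degree is 3.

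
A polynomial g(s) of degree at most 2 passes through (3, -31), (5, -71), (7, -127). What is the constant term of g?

-1

Write g(s) = as^2 + bs + c. Substituting each data point gives a linear system:
  9a + 3b + c = -31
  25a + 5b + c = -71
  49a + 7b + c = -127
Solving the system yields a = -2, b = -4, c = -1.
So g(s) = -2s^2 - 4s - 1.
The constant term is -1.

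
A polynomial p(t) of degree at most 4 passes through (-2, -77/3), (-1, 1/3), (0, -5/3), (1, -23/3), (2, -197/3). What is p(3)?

-887/3

Using the Lagrange interpolation formula with nodes -2, -1, 0, 1, 2:
  L_0(t) = (t + 1)t(t - 1)(t - 2) / 24
  L_1(t) = (t + 2)t(t - 1)(t - 2) / -6
  L_2(t) = (t + 2)(t + 1)(t - 1)(t - 2) / 4
  L_3(t) = (t + 2)(t + 1)t(t - 2) / -6
  L_4(t) = (t + 2)(t + 1)t(t - 1) / 24
Then p(t) = -77/3·L_0(t) + 1/3·L_1(t) - 5/3·L_2(t) - 23/3·L_3(t) - 197/3·L_4(t).
Expanding and collecting terms gives p(t) = -3t⁴ - 2t³ + t² - 2t - 5/3.
Evaluating at t = 3: p(3) = -887/3.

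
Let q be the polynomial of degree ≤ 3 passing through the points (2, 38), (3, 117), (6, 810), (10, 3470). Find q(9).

Using the Lagrange interpolation formula with nodes 2, 3, 6, 10:
  L_0(t) = (t - 3)(t - 6)(t - 10) / -32
  L_1(t) = (t - 2)(t - 6)(t - 10) / 21
  L_2(t) = (t - 2)(t - 3)(t - 10) / -48
  L_3(t) = (t - 2)(t - 3)(t - 6) / 224
Then q(t) = 38·L_0(t) + 117·L_1(t) + 810·L_2(t) + 3470·L_3(t).
Expanding and collecting terms gives q(t) = 3t³ + 5t² - 3t.
Evaluating at t = 9: q(9) = 2565.

2565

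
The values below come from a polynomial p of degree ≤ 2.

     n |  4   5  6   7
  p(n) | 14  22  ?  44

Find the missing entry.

On equispaced nodes a degree-2 polynomial has vanishing third forward difference, so
  - p(4) + 3·p(5) - 3·p(6) + p(7) = 0.
Substituting the known values and solving for p(6):
  -3·p(6) = -96
  p(6) = 32.

32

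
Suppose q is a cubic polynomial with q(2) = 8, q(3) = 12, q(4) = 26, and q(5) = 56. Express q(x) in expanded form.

q(x) = x^3 - 4x^2 + 5x + 6

Write q(x) = ax^3 + bx^2 + cx + d. Substituting each data point gives a linear system:
  8a + 4b + 2c + d = 8
  27a + 9b + 3c + d = 12
  64a + 16b + 4c + d = 26
  125a + 25b + 5c + d = 56
Solving the system yields a = 1, b = -4, c = 5, d = 6.
So q(x) = x³ - 4x² + 5x + 6.
Check: q(3) = 12. ✓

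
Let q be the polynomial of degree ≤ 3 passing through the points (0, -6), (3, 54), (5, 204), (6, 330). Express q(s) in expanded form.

q(s) = s^3 + 3s^2 + 2s - 6

Write q(s) = as^3 + bs^2 + cs + d. Substituting each data point gives a linear system:
  d = -6
  27a + 9b + 3c + d = 54
  125a + 25b + 5c + d = 204
  216a + 36b + 6c + d = 330
Solving the system yields a = 1, b = 3, c = 2, d = -6.
So q(s) = s^3 + 3s^2 + 2s - 6.
Check: q(6) = 330. ✓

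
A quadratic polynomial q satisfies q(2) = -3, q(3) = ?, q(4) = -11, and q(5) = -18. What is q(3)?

On equispaced nodes a degree-2 polynomial has vanishing third forward difference, so
  - q(2) + 3·q(3) - 3·q(4) + q(5) = 0.
Substituting the known values and solving for q(3):
  3·q(3) = -18
  q(3) = -6.

-6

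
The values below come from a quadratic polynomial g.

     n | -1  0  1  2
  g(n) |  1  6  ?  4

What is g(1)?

On equispaced nodes a degree-2 polynomial has vanishing third forward difference, so
  - g(-1) + 3·g(0) - 3·g(1) + g(2) = 0.
Substituting the known values and solving for g(1):
  -3·g(1) = -21
  g(1) = 7.

7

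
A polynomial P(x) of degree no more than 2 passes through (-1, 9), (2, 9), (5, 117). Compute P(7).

249

Write P(x) = ax^2 + bx + c. Substituting each data point gives a linear system:
  a - b + c = 9
  4a + 2b + c = 9
  25a + 5b + c = 117
Solving the system yields a = 6, b = -6, c = -3.
So P(x) = 6x² - 6x - 3.
Then P(7) = 249.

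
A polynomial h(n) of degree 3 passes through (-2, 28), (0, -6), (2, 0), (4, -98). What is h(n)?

h(n) = -3n^3 + 5n^2 + 5n - 6

Write h(n) = an^3 + bn^2 + cn + d. Substituting each data point gives a linear system:
  -8a + 4b - 2c + d = 28
  d = -6
  8a + 4b + 2c + d = 0
  64a + 16b + 4c + d = -98
Solving the system yields a = -3, b = 5, c = 5, d = -6.
So h(n) = -3n^3 + 5n^2 + 5n - 6.
Check: h(-2) = 28. ✓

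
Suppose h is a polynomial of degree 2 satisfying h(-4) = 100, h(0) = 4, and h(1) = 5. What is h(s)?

Using the Lagrange interpolation formula with nodes -4, 0, 1:
  L_0(s) = s(s - 1) / 20
  L_1(s) = (s + 4)(s - 1) / -4
  L_2(s) = (s + 4)s / 5
Then h(s) = 100·L_0(s) + 4·L_1(s) + 5·L_2(s).
Expanding and collecting terms gives h(s) = 5s² - 4s + 4.
Check: h(1) = 5. ✓

h(s) = 5s^2 - 4s + 4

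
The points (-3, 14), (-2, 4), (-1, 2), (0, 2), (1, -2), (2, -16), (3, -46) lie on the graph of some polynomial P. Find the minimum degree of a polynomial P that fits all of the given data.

3

Forward differences of the values at n = -3, -2, -1, 0, 1, 2, 3:
  P  : 14  4  2  2  -2  -16  -46
  Δ  : -10  -2  0  -4  -14  -30
  Δ^2: 8  2  -4  -10  -16
  Δ^3: -6  -6  -6  -6
  Δ^4: 0  0  0
  Δ^5: 0  0
  Δ^6: 0
The third differences are constant (-6) and nonzero, while all higher differences vanish, so the minimal degree is 3.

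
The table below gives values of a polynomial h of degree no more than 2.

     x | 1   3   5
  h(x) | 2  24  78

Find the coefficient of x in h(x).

Write h(x) = ax^2 + bx + c. Substituting each data point gives a linear system:
  a + b + c = 2
  9a + 3b + c = 24
  25a + 5b + c = 78
Solving the system yields a = 4, b = -5, c = 3.
So h(x) = 4x² - 5x + 3.
The coefficient of x is -5.

-5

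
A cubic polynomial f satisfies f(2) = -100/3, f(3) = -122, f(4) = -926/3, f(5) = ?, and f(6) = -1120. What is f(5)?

-1888/3

The 4 known points determine the degree-3 polynomial uniquely.
Write f(u) = au^3 + bu^2 + cu + d. Substituting each data point gives a linear system:
  8a + 4b + 2c + d = -100/3
  27a + 9b + 3c + d = -122
  64a + 16b + 4c + d = -926/3
  216a + 36b + 6c + d = -1120
Solving the system yields a = -6, b = 5, c = 1/3, d = -6.
So f(u) = -6u^3 + 5u^2 + (1/3)u - 6.
Then f(5) = -1888/3.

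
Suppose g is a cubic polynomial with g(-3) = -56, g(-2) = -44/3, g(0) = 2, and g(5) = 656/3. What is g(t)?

Using the Lagrange interpolation formula with nodes -3, -2, 0, 5:
  L_0(t) = (t + 2)t(t - 5) / -24
  L_1(t) = (t + 3)t(t - 5) / 14
  L_2(t) = (t + 3)(t + 2)(t - 5) / -30
  L_3(t) = (t + 3)(t + 2)t / 280
Then g(t) = -56·L_0(t) - 44/3·L_1(t) + 2·L_2(t) + 656/3·L_3(t).
Expanding and collecting terms gives g(t) = 2t³ - t² - (5/3)t + 2.
Check: g(-2) = -44/3. ✓

g(t) = 2t^3 - t^2 - (5/3)t + 2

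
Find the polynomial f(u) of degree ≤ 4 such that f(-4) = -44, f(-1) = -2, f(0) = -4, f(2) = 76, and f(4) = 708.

Write f(u) = au^4 + bu^3 + cu^2 + du + e. Substituting each data point gives a linear system:
  256a - 64b + 16c - 4d + e = -44
  a - b + c - d + e = -2
  e = -4
  16a + 8b + 4c + 2d + e = 76
  256a + 64b + 16c + 4d + e = 708
Solving the system yields a = 1, b = 6, c = 5, d = -2, e = -4.
So f(u) = u⁴ + 6u³ + 5u² - 2u - 4.
Check: f(2) = 76. ✓

f(u) = u^4 + 6u^3 + 5u^2 - 2u - 4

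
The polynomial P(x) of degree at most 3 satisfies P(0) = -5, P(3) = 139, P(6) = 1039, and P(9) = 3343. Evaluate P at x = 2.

Forward differences of the values at x = 0, 3, 6, 9:
  P  : -5  139  1039  3343
  Δ  : 144  900  2304
  Δ^2: 756  1404
  Δ^3: 648
The third differences are constant, confirming degree 3.
Interpolating (Newton forward form) and evaluating at x = 2 gives P(2) = 39.

39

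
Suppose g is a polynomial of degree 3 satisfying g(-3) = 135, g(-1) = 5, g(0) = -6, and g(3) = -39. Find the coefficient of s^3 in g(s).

Write g(s) = as^3 + bs^2 + cs + d. Substituting each data point gives a linear system:
  -27a + 9b - 3c + d = 135
  -a + b - c + d = 5
  d = -6
  27a + 9b + 3c + d = -39
Solving the system yields a = -3, b = 6, c = -2, d = -6.
So g(s) = -3s³ + 6s² - 2s - 6.
The leading coefficient is -3.

-3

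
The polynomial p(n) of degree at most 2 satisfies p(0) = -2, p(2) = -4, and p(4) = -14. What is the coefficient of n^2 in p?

Write p(n) = an^2 + bn + c. Substituting each data point gives a linear system:
  c = -2
  4a + 2b + c = -4
  16a + 4b + c = -14
Solving the system yields a = -1, b = 1, c = -2.
So p(n) = -n^2 + n - 2.
The leading coefficient is -1.

-1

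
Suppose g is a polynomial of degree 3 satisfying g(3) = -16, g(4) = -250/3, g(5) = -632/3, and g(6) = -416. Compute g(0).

6

Forward differences of the values at u = 3, 4, 5, 6:
  g  : -16  -250/3  -632/3  -416
  Δ  : -202/3  -382/3  -616/3
  Δ^2: -60  -78
  Δ^3: -18
The third differences are constant, confirming degree 3.
Interpolating (Newton forward form) and evaluating at u = 0 gives g(0) = 6.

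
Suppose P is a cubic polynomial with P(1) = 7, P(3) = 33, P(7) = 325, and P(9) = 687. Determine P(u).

P(u) = u^3 - u^2 + 4u + 3

Write P(u) = au^3 + bu^2 + cu + d. Substituting each data point gives a linear system:
  a + b + c + d = 7
  27a + 9b + 3c + d = 33
  343a + 49b + 7c + d = 325
  729a + 81b + 9c + d = 687
Solving the system yields a = 1, b = -1, c = 4, d = 3.
So P(u) = u³ - u² + 4u + 3.
Check: P(3) = 33. ✓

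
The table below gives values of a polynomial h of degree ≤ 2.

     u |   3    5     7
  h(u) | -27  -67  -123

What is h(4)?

Write h(u) = au^2 + bu + c. Substituting each data point gives a linear system:
  9a + 3b + c = -27
  25a + 5b + c = -67
  49a + 7b + c = -123
Solving the system yields a = -2, b = -4, c = 3.
So h(u) = -2u^2 - 4u + 3.
Then h(4) = -45.

-45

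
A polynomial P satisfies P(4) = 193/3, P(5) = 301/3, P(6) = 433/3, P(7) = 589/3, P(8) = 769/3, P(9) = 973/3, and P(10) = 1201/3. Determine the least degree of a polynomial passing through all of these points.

Forward differences of the values at s = 4, 5, 6, 7, 8, 9, 10:
  P  : 193/3  301/3  433/3  589/3  769/3  973/3  1201/3
  Δ  : 36  44  52  60  68  76
  Δ^2: 8  8  8  8  8
  Δ^3: 0  0  0  0
  Δ^4: 0  0  0
  Δ^5: 0  0
  Δ^6: 0
The second differences are constant (8) and nonzero, while all higher differences vanish, so the minimal degree is 2.

2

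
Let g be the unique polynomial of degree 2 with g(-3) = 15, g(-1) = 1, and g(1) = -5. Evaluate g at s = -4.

25

Write g(s) = as^2 + bs + c. Substituting each data point gives a linear system:
  9a - 3b + c = 15
  a - b + c = 1
  a + b + c = -5
Solving the system yields a = 1, b = -3, c = -3.
So g(s) = s² - 3s - 3.
Then g(-4) = 25.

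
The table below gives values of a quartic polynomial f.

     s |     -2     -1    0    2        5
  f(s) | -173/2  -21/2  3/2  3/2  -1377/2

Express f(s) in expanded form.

f(s) = -2s^4 + 5s^3 - 3s^2 + 2s + 3/2

Write f(s) = as^4 + bs^3 + cs^2 + ds + e. Substituting each data point gives a linear system:
  16a - 8b + 4c - 2d + e = -173/2
  a - b + c - d + e = -21/2
  e = 3/2
  16a + 8b + 4c + 2d + e = 3/2
  625a + 125b + 25c + 5d + e = -1377/2
Solving the system yields a = -2, b = 5, c = -3, d = 2, e = 3/2.
So f(s) = -2s^4 + 5s^3 - 3s^2 + 2s + 3/2.
Check: f(5) = -1377/2. ✓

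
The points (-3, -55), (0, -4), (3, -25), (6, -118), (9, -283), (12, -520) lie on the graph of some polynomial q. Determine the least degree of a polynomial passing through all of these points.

2

Forward differences of the values at t = -3, 0, 3, 6, 9, 12:
  q  : -55  -4  -25  -118  -283  -520
  Δ  : 51  -21  -93  -165  -237
  Δ^2: -72  -72  -72  -72
  Δ^3: 0  0  0
  Δ^4: 0  0
  Δ^5: 0
The second differences are constant (-72) and nonzero, while all higher differences vanish, so the minimal degree is 2.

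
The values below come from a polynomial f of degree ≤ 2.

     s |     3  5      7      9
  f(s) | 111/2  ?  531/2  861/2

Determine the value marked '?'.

The 3 known points determine the degree-2 polynomial uniquely.
Write f(s) = as^2 + bs + c. Substituting each data point gives a linear system:
  9a + 3b + c = 111/2
  49a + 7b + c = 531/2
  81a + 9b + c = 861/2
Solving the system yields a = 5, b = 5/2, c = 3.
So f(s) = 5s² + (5/2)s + 3.
Then f(5) = 281/2.

281/2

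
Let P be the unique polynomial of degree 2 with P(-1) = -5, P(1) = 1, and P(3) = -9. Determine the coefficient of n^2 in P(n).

Write P(n) = an^2 + bn + c. Substituting each data point gives a linear system:
  a - b + c = -5
  a + b + c = 1
  9a + 3b + c = -9
Solving the system yields a = -2, b = 3, c = 0.
So P(n) = -2n^2 + 3n.
The leading coefficient is -2.

-2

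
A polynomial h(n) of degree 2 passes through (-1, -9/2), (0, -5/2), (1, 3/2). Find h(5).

Write h(n) = an^2 + bn + c. Substituting each data point gives a linear system:
  a - b + c = -9/2
  c = -5/2
  a + b + c = 3/2
Solving the system yields a = 1, b = 3, c = -5/2.
So h(n) = n² + 3n - 5/2.
Then h(5) = 75/2.

75/2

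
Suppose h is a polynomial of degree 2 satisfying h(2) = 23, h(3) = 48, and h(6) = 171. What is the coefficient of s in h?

Write h(s) = as^2 + bs + c. Substituting each data point gives a linear system:
  4a + 2b + c = 23
  9a + 3b + c = 48
  36a + 6b + c = 171
Solving the system yields a = 4, b = 5, c = -3.
So h(s) = 4s² + 5s - 3.
The coefficient of s is 5.

5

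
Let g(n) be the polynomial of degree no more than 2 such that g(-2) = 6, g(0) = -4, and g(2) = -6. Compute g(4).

Using the Lagrange interpolation formula with nodes -2, 0, 2:
  L_0(n) = n(n - 2) / 8
  L_1(n) = (n + 2)(n - 2) / -4
  L_2(n) = (n + 2)n / 8
Then g(n) = 6·L_0(n) - 4·L_1(n) - 6·L_2(n).
Expanding and collecting terms gives g(n) = n^2 - 3n - 4.
Evaluating at n = 4: g(4) = 0.

0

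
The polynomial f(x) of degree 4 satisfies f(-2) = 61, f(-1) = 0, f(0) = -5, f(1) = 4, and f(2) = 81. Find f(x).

Write f(x) = ax^4 + bx^3 + cx^2 + dx + e. Substituting each data point gives a linear system:
  16a - 8b + 4c - 2d + e = 61
  a - b + c - d + e = 0
  e = -5
  a + b + c + d + e = 4
  16a + 8b + 4c + 2d + e = 81
Solving the system yields a = 4, b = 1, c = 3, d = 1, e = -5.
So f(x) = 4x^4 + x^3 + 3x^2 + x - 5.
Check: f(0) = -5. ✓

f(x) = 4x^4 + x^3 + 3x^2 + x - 5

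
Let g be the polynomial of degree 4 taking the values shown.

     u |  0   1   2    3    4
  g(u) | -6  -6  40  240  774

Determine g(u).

g(u) = 3u^4 + 2u^2 - 5u - 6

Write g(u) = au^4 + bu^3 + cu^2 + du + e. Substituting each data point gives a linear system:
  e = -6
  a + b + c + d + e = -6
  16a + 8b + 4c + 2d + e = 40
  81a + 27b + 9c + 3d + e = 240
  256a + 64b + 16c + 4d + e = 774
Solving the system yields a = 3, b = 0, c = 2, d = -5, e = -6.
So g(u) = 3u^4 + 2u^2 - 5u - 6.
Check: g(2) = 40. ✓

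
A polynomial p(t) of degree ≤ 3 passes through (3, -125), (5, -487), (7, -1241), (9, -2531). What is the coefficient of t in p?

Write p(t) = at^3 + bt^2 + ct + d. Substituting each data point gives a linear system:
  27a + 9b + 3c + d = -125
  125a + 25b + 5c + d = -487
  343a + 49b + 7c + d = -1241
  729a + 81b + 9c + d = -2531
Solving the system yields a = -3, b = -4, c = -2, d = -2.
So p(t) = -3t^3 - 4t^2 - 2t - 2.
The coefficient of t is -2.

-2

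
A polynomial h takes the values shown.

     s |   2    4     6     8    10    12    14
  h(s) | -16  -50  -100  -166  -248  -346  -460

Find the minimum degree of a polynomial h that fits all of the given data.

Forward differences of the values at s = 2, 4, 6, 8, 10, 12, 14:
  h  : -16  -50  -100  -166  -248  -346  -460
  Δ  : -34  -50  -66  -82  -98  -114
  Δ^2: -16  -16  -16  -16  -16
  Δ^3: 0  0  0  0
  Δ^4: 0  0  0
  Δ^5: 0  0
  Δ^6: 0
The second differences are constant (-16) and nonzero, while all higher differences vanish, so the minimal degree is 2.

2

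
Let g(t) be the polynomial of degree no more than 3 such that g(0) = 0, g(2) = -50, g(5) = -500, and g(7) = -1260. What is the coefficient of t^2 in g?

Write g(t) = at^3 + bt^2 + ct + d. Substituting each data point gives a linear system:
  d = 0
  8a + 4b + 2c + d = -50
  125a + 25b + 5c + d = -500
  343a + 49b + 7c + d = -1260
Solving the system yields a = -3, b = -4, c = -5, d = 0.
So g(t) = -3t³ - 4t² - 5t.
The coefficient of t^2 is -4.

-4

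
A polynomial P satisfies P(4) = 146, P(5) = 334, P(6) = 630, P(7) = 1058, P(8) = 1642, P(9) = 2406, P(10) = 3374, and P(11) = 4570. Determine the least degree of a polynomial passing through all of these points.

Forward differences of the values at t = 4, 5, 6, 7, 8, 9, 10, 11:
  P  : 146  334  630  1058  1642  2406  3374  4570
  Δ  : 188  296  428  584  764  968  1196
  Δ^2: 108  132  156  180  204  228
  Δ^3: 24  24  24  24  24
  Δ^4: 0  0  0  0
  Δ^5: 0  0  0
  Δ^6: 0  0
  Δ^7: 0
The third differences are constant (24) and nonzero, while all higher differences vanish, so the minimal degree is 3.

3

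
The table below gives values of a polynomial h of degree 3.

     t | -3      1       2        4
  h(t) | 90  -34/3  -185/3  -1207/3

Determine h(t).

Using the Lagrange interpolation formula with nodes -3, 1, 2, 4:
  L_0(t) = (t - 1)(t - 2)(t - 4) / -140
  L_1(t) = (t + 3)(t - 2)(t - 4) / 12
  L_2(t) = (t + 3)(t - 1)(t - 4) / -10
  L_3(t) = (t + 3)(t - 1)(t - 2) / 42
Then h(t) = 90·L_0(t) - 34/3·L_1(t) - 185/3·L_2(t) - 1207/3·L_3(t).
Expanding and collecting terms gives h(t) = -5t^3 - 5t^2 - (1/3)t - 1.
Check: h(-3) = 90. ✓

h(t) = -5t^3 - 5t^2 - (1/3)t - 1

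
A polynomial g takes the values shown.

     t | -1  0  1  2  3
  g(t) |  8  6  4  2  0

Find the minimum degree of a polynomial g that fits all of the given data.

1

Forward differences of the values at t = -1, 0, 1, 2, 3:
  g  : 8  6  4  2  0
  Δ  : -2  -2  -2  -2
  Δ^2: 0  0  0
  Δ^3: 0  0
  Δ^4: 0
The first differences are constant (-2) and nonzero, while all higher differences vanish, so the minimal degree is 1.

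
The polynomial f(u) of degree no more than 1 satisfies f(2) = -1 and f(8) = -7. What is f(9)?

-8

Using the Lagrange interpolation formula with nodes 2, 8:
  L_0(u) = (u - 8) / -6
  L_1(u) = (u - 2) / 6
Then f(u) = -1·L_0(u) - 7·L_1(u).
Expanding and collecting terms gives f(u) = -u + 1.
Evaluating at u = 9: f(9) = -8.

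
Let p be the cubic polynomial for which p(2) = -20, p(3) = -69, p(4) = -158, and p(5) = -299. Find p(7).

-785

Forward differences of the values at t = 2, 3, 4, 5:
  p  : -20  -69  -158  -299
  Δ  : -49  -89  -141
  Δ^2: -40  -52
  Δ^3: -12
The third differences are constant, confirming degree 3.
Interpolating (Newton forward form) and evaluating at t = 7 gives p(7) = -785.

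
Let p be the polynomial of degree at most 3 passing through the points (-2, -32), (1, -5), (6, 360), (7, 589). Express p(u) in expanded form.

Using the Lagrange interpolation formula with nodes -2, 1, 6, 7:
  L_0(u) = (u - 1)(u - 6)(u - 7) / -216
  L_1(u) = (u + 2)(u - 6)(u - 7) / 90
  L_2(u) = (u + 2)(u - 1)(u - 7) / -40
  L_3(u) = (u + 2)(u - 1)(u - 6) / 54
Then p(u) = -32·L_0(u) - 5·L_1(u) + 360·L_2(u) + 589·L_3(u).
Expanding and collecting terms gives p(u) = 2u^3 - 2u^2 + u - 6.
Check: p(1) = -5. ✓

p(u) = 2u^3 - 2u^2 + u - 6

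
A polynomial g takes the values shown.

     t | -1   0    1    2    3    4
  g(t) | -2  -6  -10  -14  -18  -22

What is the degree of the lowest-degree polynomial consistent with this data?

Forward differences of the values at t = -1, 0, 1, 2, 3, 4:
  g  : -2  -6  -10  -14  -18  -22
  Δ  : -4  -4  -4  -4  -4
  Δ^2: 0  0  0  0
  Δ^3: 0  0  0
  Δ^4: 0  0
  Δ^5: 0
The first differences are constant (-4) and nonzero, while all higher differences vanish, so the minimal degree is 1.

1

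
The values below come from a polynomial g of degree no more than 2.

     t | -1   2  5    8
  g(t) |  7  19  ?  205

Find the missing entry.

The 3 known points determine the degree-2 polynomial uniquely.
Write g(t) = at^2 + bt + c. Substituting each data point gives a linear system:
  a - b + c = 7
  4a + 2b + c = 19
  64a + 8b + c = 205
Solving the system yields a = 3, b = 1, c = 5.
So g(t) = 3t² + t + 5.
Then g(5) = 85.

85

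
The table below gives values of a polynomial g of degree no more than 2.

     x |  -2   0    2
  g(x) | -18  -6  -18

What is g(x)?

g(x) = -3x^2 - 6

Using the Lagrange interpolation formula with nodes -2, 0, 2:
  L_0(x) = x(x - 2) / 8
  L_1(x) = (x + 2)(x - 2) / -4
  L_2(x) = (x + 2)x / 8
Then g(x) = -18·L_0(x) - 6·L_1(x) - 18·L_2(x).
Expanding and collecting terms gives g(x) = -3x^2 - 6.
Check: g(0) = -6. ✓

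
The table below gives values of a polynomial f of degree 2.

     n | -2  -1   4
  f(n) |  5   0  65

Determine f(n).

Write f(n) = an^2 + bn + c. Substituting each data point gives a linear system:
  4a - 2b + c = 5
  a - b + c = 0
  16a + 4b + c = 65
Solving the system yields a = 3, b = 4, c = 1.
So f(n) = 3n² + 4n + 1.
Check: f(4) = 65. ✓

f(n) = 3n^2 + 4n + 1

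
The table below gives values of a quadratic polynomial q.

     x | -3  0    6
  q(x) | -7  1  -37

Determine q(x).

Write q(x) = ax^2 + bx + c. Substituting each data point gives a linear system:
  9a - 3b + c = -7
  c = 1
  36a + 6b + c = -37
Solving the system yields a = -1, b = -1/3, c = 1.
So q(x) = -x^2 - (1/3)x + 1.
Check: q(0) = 1. ✓

q(x) = -x^2 - (1/3)x + 1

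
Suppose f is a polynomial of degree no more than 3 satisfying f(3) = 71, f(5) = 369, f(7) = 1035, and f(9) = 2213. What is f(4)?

Forward differences of the values at s = 3, 5, 7, 9:
  f  : 71  369  1035  2213
  Δ  : 298  666  1178
  Δ^2: 368  512
  Δ^3: 144
The third differences are constant, confirming degree 3.
Interpolating (Newton forward form) and evaluating at s = 4 gives f(4) = 183.

183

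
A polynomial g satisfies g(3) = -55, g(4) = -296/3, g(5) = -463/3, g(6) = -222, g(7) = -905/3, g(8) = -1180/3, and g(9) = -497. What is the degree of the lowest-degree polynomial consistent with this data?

Forward differences of the values at s = 3, 4, 5, 6, 7, 8, 9:
  g  : -55  -296/3  -463/3  -222  -905/3  -1180/3  -497
  Δ  : -131/3  -167/3  -203/3  -239/3  -275/3  -311/3
  Δ^2: -12  -12  -12  -12  -12
  Δ^3: 0  0  0  0
  Δ^4: 0  0  0
  Δ^5: 0  0
  Δ^6: 0
The second differences are constant (-12) and nonzero, while all higher differences vanish, so the minimal degree is 2.

2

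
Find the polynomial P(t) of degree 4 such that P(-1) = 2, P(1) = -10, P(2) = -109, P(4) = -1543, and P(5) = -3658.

P(t) = -5t^4 - 5t^3 + 4t^2 - t - 3

Write P(t) = at^4 + bt^3 + ct^2 + dt + e. Substituting each data point gives a linear system:
  a - b + c - d + e = 2
  a + b + c + d + e = -10
  16a + 8b + 4c + 2d + e = -109
  256a + 64b + 16c + 4d + e = -1543
  625a + 125b + 25c + 5d + e = -3658
Solving the system yields a = -5, b = -5, c = 4, d = -1, e = -3.
So P(t) = -5t⁴ - 5t³ + 4t² - t - 3.
Check: P(2) = -109. ✓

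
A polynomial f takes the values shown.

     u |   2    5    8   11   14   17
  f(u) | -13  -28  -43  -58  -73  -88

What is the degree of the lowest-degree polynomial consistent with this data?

Forward differences of the values at u = 2, 5, 8, 11, 14, 17:
  f  : -13  -28  -43  -58  -73  -88
  Δ  : -15  -15  -15  -15  -15
  Δ^2: 0  0  0  0
  Δ^3: 0  0  0
  Δ^4: 0  0
  Δ^5: 0
The first differences are constant (-15) and nonzero, while all higher differences vanish, so the minimal degree is 1.

1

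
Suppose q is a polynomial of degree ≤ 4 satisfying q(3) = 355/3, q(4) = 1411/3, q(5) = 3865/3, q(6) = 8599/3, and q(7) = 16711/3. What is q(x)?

q(x) = 3x^4 - 5x^3 + 2x^2 - 2x - 5/3

Write q(x) = ax^4 + bx^3 + cx^2 + dx + e. Substituting each data point gives a linear system:
  81a + 27b + 9c + 3d + e = 355/3
  256a + 64b + 16c + 4d + e = 1411/3
  625a + 125b + 25c + 5d + e = 3865/3
  1296a + 216b + 36c + 6d + e = 8599/3
  2401a + 343b + 49c + 7d + e = 16711/3
Solving the system yields a = 3, b = -5, c = 2, d = -2, e = -5/3.
So q(x) = 3x^4 - 5x^3 + 2x^2 - 2x - 5/3.
Check: q(7) = 16711/3. ✓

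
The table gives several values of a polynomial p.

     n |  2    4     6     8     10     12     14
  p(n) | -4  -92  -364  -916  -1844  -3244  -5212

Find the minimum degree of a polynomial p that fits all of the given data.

Forward differences of the values at n = 2, 4, 6, 8, 10, 12, 14:
  p  : -4  -92  -364  -916  -1844  -3244  -5212
  Δ  : -88  -272  -552  -928  -1400  -1968
  Δ^2: -184  -280  -376  -472  -568
  Δ^3: -96  -96  -96  -96
  Δ^4: 0  0  0
  Δ^5: 0  0
  Δ^6: 0
The third differences are constant (-96) and nonzero, while all higher differences vanish, so the minimal degree is 3.

3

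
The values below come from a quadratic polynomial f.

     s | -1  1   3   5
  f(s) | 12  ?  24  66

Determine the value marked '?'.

6

On equispaced nodes a degree-2 polynomial has vanishing third forward difference, so
  - f(-1) + 3·f(1) - 3·f(3) + f(5) = 0.
Substituting the known values and solving for f(1):
  3·f(1) = 18
  f(1) = 6.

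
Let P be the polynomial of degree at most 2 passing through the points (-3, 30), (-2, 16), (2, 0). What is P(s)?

P(s) = 2s^2 - 4s

Write P(s) = as^2 + bs + c. Substituting each data point gives a linear system:
  9a - 3b + c = 30
  4a - 2b + c = 16
  4a + 2b + c = 0
Solving the system yields a = 2, b = -4, c = 0.
So P(s) = 2s^2 - 4s.
Check: P(-2) = 16. ✓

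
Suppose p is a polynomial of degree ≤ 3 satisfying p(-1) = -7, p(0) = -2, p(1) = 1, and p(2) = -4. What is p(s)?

Write p(s) = as^3 + bs^2 + cs + d. Substituting each data point gives a linear system:
  -a + b - c + d = -7
  d = -2
  a + b + c + d = 1
  8a + 4b + 2c + d = -4
Solving the system yields a = -1, b = -1, c = 5, d = -2.
So p(s) = -s^3 - s^2 + 5s - 2.
Check: p(1) = 1. ✓

p(s) = -s^3 - s^2 + 5s - 2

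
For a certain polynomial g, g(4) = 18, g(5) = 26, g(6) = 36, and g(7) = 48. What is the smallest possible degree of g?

Forward differences of the values at s = 4, 5, 6, 7:
  g  : 18  26  36  48
  Δ  : 8  10  12
  Δ^2: 2  2
  Δ^3: 0
The second differences are constant (2) and nonzero, while all higher differences vanish, so the minimal degree is 2.

2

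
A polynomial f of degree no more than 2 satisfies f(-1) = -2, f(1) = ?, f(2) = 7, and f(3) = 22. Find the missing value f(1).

The 3 known points determine the degree-2 polynomial uniquely.
Write f(t) = at^2 + bt + c. Substituting each data point gives a linear system:
  a - b + c = -2
  4a + 2b + c = 7
  9a + 3b + c = 22
Solving the system yields a = 3, b = 0, c = -5.
So f(t) = 3t^2 - 5.
Then f(1) = -2.

-2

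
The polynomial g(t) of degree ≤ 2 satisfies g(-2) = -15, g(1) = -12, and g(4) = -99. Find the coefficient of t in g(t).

Write g(t) = at^2 + bt + c. Substituting each data point gives a linear system:
  4a - 2b + c = -15
  a + b + c = -12
  16a + 4b + c = -99
Solving the system yields a = -5, b = -4, c = -3.
So g(t) = -5t^2 - 4t - 3.
The coefficient of t is -4.

-4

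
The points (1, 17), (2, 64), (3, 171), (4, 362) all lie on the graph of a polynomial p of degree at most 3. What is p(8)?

2446

Using the Lagrange interpolation formula with nodes 1, 2, 3, 4:
  L_0(t) = (t - 2)(t - 3)(t - 4) / -6
  L_1(t) = (t - 1)(t - 3)(t - 4) / 2
  L_2(t) = (t - 1)(t - 2)(t - 4) / -2
  L_3(t) = (t - 1)(t - 2)(t - 3) / 6
Then p(t) = 17·L_0(t) + 64·L_1(t) + 171·L_2(t) + 362·L_3(t).
Expanding and collecting terms gives p(t) = 4t^3 + 6t^2 + t + 6.
Evaluating at t = 8: p(8) = 2446.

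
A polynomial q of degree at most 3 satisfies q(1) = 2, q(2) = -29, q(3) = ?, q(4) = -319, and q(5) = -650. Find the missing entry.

-124

The 4 known points determine the degree-3 polynomial uniquely.
Write q(x) = ax^3 + bx^2 + cx + d. Substituting each data point gives a linear system:
  a + b + c + d = 2
  8a + 4b + 2c + d = -29
  64a + 16b + 4c + d = -319
  125a + 25b + 5c + d = -650
Solving the system yields a = -6, b = 4, c = -1, d = 5.
So q(x) = -6x^3 + 4x^2 - x + 5.
Then q(3) = -124.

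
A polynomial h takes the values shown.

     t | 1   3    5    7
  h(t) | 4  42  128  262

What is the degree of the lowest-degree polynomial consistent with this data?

2

Forward differences of the values at t = 1, 3, 5, 7:
  h  : 4  42  128  262
  Δ  : 38  86  134
  Δ^2: 48  48
  Δ^3: 0
The second differences are constant (48) and nonzero, while all higher differences vanish, so the minimal degree is 2.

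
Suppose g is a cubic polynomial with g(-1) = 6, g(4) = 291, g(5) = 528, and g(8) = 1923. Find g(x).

Write g(x) = ax^3 + bx^2 + cx + d. Substituting each data point gives a linear system:
  -a + b - c + d = 6
  64a + 16b + 4c + d = 291
  125a + 25b + 5c + d = 528
  512a + 64b + 8c + d = 1923
Solving the system yields a = 3, b = 6, c = 0, d = 3.
So g(x) = 3x³ + 6x² + 3.
Check: g(-1) = 6. ✓

g(x) = 3x^3 + 6x^2 + 3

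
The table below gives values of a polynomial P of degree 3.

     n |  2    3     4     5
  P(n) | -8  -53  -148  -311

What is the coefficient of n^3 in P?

Write P(n) = an^3 + bn^2 + cn + d. Substituting each data point gives a linear system:
  8a + 4b + 2c + d = -8
  27a + 9b + 3c + d = -53
  64a + 16b + 4c + d = -148
  125a + 25b + 5c + d = -311
Solving the system yields a = -3, b = 2, c = 2, d = 4.
So P(n) = -3n^3 + 2n^2 + 2n + 4.
The leading coefficient is -3.

-3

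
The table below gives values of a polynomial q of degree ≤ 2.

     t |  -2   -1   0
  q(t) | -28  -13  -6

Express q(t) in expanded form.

Write q(t) = at^2 + bt + c. Substituting each data point gives a linear system:
  4a - 2b + c = -28
  a - b + c = -13
  c = -6
Solving the system yields a = -4, b = 3, c = -6.
So q(t) = -4t^2 + 3t - 6.
Check: q(0) = -6. ✓

q(t) = -4t^2 + 3t - 6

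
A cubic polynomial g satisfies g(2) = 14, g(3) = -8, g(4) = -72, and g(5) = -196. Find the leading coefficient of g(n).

Write g(n) = an^3 + bn^2 + cn + d. Substituting each data point gives a linear system:
  8a + 4b + 2c + d = 14
  27a + 9b + 3c + d = -8
  64a + 16b + 4c + d = -72
  125a + 25b + 5c + d = -196
Solving the system yields a = -3, b = 6, c = 5, d = 4.
So g(n) = -3n^3 + 6n^2 + 5n + 4.
The leading coefficient is -3.

-3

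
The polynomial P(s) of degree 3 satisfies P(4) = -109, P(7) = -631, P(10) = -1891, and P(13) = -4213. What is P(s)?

Write P(s) = as^3 + bs^2 + cs + d. Substituting each data point gives a linear system:
  64a + 16b + 4c + d = -109
  343a + 49b + 7c + d = -631
  1000a + 100b + 10c + d = -1891
  2197a + 169b + 13c + d = -4213
Solving the system yields a = -2, b = 1, c = 1, d = -1.
So P(s) = -2s^3 + s^2 + s - 1.
Check: P(10) = -1891. ✓

P(s) = -2s^3 + s^2 + s - 1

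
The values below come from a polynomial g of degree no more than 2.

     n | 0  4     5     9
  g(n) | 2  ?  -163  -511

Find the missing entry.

-106

The 3 known points determine the degree-2 polynomial uniquely.
Write g(n) = an^2 + bn + c. Substituting each data point gives a linear system:
  c = 2
  25a + 5b + c = -163
  81a + 9b + c = -511
Solving the system yields a = -6, b = -3, c = 2.
So g(n) = -6n^2 - 3n + 2.
Then g(4) = -106.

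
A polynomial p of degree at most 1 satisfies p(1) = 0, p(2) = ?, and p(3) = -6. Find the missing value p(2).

-3

On equispaced nodes a degree-1 polynomial has vanishing second forward difference, so
  p(1) - 2·p(2) + p(3) = 0.
Substituting the known values and solving for p(2):
  -2·p(2) = 6
  p(2) = -3.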